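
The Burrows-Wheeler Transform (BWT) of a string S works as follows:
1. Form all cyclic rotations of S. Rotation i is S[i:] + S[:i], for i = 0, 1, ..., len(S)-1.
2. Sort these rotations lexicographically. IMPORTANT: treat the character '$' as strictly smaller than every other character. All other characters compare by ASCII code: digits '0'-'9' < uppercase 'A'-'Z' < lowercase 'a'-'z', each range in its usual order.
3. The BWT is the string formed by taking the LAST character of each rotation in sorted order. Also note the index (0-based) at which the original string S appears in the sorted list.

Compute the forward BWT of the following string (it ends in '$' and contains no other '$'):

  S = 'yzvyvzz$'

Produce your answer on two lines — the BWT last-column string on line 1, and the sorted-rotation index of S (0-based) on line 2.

All 8 rotations (rotation i = S[i:]+S[:i]):
  rot[0] = yzvyvzz$
  rot[1] = zvyvzz$y
  rot[2] = vyvzz$yz
  rot[3] = yvzz$yzv
  rot[4] = vzz$yzvy
  rot[5] = zz$yzvyv
  rot[6] = z$yzvyvz
  rot[7] = $yzvyvzz
Sorted (with $ < everything):
  sorted[0] = $yzvyvzz  (last char: 'z')
  sorted[1] = vyvzz$yz  (last char: 'z')
  sorted[2] = vzz$yzvy  (last char: 'y')
  sorted[3] = yvzz$yzv  (last char: 'v')
  sorted[4] = yzvyvzz$  (last char: '$')
  sorted[5] = z$yzvyvz  (last char: 'z')
  sorted[6] = zvyvzz$y  (last char: 'y')
  sorted[7] = zz$yzvyv  (last char: 'v')
Last column: zzyv$zyv
Original string S is at sorted index 4

Answer: zzyv$zyv
4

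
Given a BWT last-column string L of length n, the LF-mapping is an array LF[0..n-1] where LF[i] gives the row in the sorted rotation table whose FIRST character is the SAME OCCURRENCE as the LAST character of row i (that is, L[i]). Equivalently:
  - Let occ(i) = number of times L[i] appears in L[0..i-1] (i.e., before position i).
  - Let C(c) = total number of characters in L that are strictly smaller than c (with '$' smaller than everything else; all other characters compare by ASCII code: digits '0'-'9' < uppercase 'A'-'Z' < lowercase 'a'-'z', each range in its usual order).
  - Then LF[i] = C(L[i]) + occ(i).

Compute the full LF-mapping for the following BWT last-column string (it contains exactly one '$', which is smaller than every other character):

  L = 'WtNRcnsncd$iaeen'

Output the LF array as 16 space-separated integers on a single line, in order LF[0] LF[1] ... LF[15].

Char counts: '$':1, 'N':1, 'R':1, 'W':1, 'a':1, 'c':2, 'd':1, 'e':2, 'i':1, 'n':3, 's':1, 't':1
C (first-col start): C('$')=0, C('N')=1, C('R')=2, C('W')=3, C('a')=4, C('c')=5, C('d')=7, C('e')=8, C('i')=10, C('n')=11, C('s')=14, C('t')=15
L[0]='W': occ=0, LF[0]=C('W')+0=3+0=3
L[1]='t': occ=0, LF[1]=C('t')+0=15+0=15
L[2]='N': occ=0, LF[2]=C('N')+0=1+0=1
L[3]='R': occ=0, LF[3]=C('R')+0=2+0=2
L[4]='c': occ=0, LF[4]=C('c')+0=5+0=5
L[5]='n': occ=0, LF[5]=C('n')+0=11+0=11
L[6]='s': occ=0, LF[6]=C('s')+0=14+0=14
L[7]='n': occ=1, LF[7]=C('n')+1=11+1=12
L[8]='c': occ=1, LF[8]=C('c')+1=5+1=6
L[9]='d': occ=0, LF[9]=C('d')+0=7+0=7
L[10]='$': occ=0, LF[10]=C('$')+0=0+0=0
L[11]='i': occ=0, LF[11]=C('i')+0=10+0=10
L[12]='a': occ=0, LF[12]=C('a')+0=4+0=4
L[13]='e': occ=0, LF[13]=C('e')+0=8+0=8
L[14]='e': occ=1, LF[14]=C('e')+1=8+1=9
L[15]='n': occ=2, LF[15]=C('n')+2=11+2=13

Answer: 3 15 1 2 5 11 14 12 6 7 0 10 4 8 9 13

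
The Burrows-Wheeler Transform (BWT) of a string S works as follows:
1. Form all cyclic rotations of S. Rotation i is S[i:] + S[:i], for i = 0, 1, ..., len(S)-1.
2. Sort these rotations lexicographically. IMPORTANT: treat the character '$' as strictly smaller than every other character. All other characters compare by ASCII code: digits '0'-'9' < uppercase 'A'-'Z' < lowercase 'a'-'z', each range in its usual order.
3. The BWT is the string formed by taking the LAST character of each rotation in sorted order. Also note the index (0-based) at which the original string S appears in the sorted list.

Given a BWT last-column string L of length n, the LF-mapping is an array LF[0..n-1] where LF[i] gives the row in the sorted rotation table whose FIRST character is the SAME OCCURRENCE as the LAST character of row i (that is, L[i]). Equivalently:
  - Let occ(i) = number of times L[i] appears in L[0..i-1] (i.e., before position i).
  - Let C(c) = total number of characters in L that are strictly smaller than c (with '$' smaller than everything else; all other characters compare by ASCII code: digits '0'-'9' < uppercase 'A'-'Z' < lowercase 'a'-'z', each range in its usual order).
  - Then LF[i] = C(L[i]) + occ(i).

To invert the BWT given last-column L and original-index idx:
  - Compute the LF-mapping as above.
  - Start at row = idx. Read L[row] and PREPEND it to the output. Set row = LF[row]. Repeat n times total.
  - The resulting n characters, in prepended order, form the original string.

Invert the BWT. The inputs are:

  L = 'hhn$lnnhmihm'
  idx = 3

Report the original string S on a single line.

LF mapping: 1 2 9 0 6 10 11 3 7 5 4 8
Walk LF starting at row 3, prepending L[row]:
  step 1: row=3, L[3]='$', prepend. Next row=LF[3]=0
  step 2: row=0, L[0]='h', prepend. Next row=LF[0]=1
  step 3: row=1, L[1]='h', prepend. Next row=LF[1]=2
  step 4: row=2, L[2]='n', prepend. Next row=LF[2]=9
  step 5: row=9, L[9]='i', prepend. Next row=LF[9]=5
  step 6: row=5, L[5]='n', prepend. Next row=LF[5]=10
  step 7: row=10, L[10]='h', prepend. Next row=LF[10]=4
  step 8: row=4, L[4]='l', prepend. Next row=LF[4]=6
  step 9: row=6, L[6]='n', prepend. Next row=LF[6]=11
  step 10: row=11, L[11]='m', prepend. Next row=LF[11]=8
  step 11: row=8, L[8]='m', prepend. Next row=LF[8]=7
  step 12: row=7, L[7]='h', prepend. Next row=LF[7]=3
Reversed output: hmmnlhninhh$

Answer: hmmnlhninhh$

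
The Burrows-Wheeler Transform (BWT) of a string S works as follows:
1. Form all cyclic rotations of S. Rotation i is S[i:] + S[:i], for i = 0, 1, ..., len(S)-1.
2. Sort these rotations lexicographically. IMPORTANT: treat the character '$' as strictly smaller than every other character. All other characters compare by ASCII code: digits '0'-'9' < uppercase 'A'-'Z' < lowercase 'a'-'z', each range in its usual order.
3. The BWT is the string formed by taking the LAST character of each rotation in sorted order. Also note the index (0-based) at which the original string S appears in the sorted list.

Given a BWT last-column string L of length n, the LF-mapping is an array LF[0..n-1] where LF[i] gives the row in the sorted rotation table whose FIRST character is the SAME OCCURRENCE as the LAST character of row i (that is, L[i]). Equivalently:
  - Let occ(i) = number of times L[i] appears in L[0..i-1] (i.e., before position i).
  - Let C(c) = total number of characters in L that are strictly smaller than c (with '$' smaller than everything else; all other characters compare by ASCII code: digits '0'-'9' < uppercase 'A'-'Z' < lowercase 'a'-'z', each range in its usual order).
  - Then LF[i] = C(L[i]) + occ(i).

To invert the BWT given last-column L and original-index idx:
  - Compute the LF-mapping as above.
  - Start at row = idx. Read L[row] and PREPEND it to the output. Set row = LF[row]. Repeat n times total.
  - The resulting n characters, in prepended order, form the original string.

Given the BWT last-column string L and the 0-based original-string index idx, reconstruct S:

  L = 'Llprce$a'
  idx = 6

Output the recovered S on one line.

Answer: parcelL$

Derivation:
LF mapping: 1 5 6 7 3 4 0 2
Walk LF starting at row 6, prepending L[row]:
  step 1: row=6, L[6]='$', prepend. Next row=LF[6]=0
  step 2: row=0, L[0]='L', prepend. Next row=LF[0]=1
  step 3: row=1, L[1]='l', prepend. Next row=LF[1]=5
  step 4: row=5, L[5]='e', prepend. Next row=LF[5]=4
  step 5: row=4, L[4]='c', prepend. Next row=LF[4]=3
  step 6: row=3, L[3]='r', prepend. Next row=LF[3]=7
  step 7: row=7, L[7]='a', prepend. Next row=LF[7]=2
  step 8: row=2, L[2]='p', prepend. Next row=LF[2]=6
Reversed output: parcelL$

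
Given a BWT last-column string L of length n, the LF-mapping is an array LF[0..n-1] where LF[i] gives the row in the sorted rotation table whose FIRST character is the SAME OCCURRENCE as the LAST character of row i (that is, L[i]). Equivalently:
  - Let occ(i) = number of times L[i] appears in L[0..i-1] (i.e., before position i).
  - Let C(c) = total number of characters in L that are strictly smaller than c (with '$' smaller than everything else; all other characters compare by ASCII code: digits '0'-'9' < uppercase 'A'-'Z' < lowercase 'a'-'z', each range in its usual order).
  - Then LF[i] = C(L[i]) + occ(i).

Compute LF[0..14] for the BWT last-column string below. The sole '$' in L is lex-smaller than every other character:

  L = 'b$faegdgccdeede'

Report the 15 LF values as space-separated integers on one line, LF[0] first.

Answer: 2 0 12 1 8 13 5 14 3 4 6 9 10 7 11

Derivation:
Char counts: '$':1, 'a':1, 'b':1, 'c':2, 'd':3, 'e':4, 'f':1, 'g':2
C (first-col start): C('$')=0, C('a')=1, C('b')=2, C('c')=3, C('d')=5, C('e')=8, C('f')=12, C('g')=13
L[0]='b': occ=0, LF[0]=C('b')+0=2+0=2
L[1]='$': occ=0, LF[1]=C('$')+0=0+0=0
L[2]='f': occ=0, LF[2]=C('f')+0=12+0=12
L[3]='a': occ=0, LF[3]=C('a')+0=1+0=1
L[4]='e': occ=0, LF[4]=C('e')+0=8+0=8
L[5]='g': occ=0, LF[5]=C('g')+0=13+0=13
L[6]='d': occ=0, LF[6]=C('d')+0=5+0=5
L[7]='g': occ=1, LF[7]=C('g')+1=13+1=14
L[8]='c': occ=0, LF[8]=C('c')+0=3+0=3
L[9]='c': occ=1, LF[9]=C('c')+1=3+1=4
L[10]='d': occ=1, LF[10]=C('d')+1=5+1=6
L[11]='e': occ=1, LF[11]=C('e')+1=8+1=9
L[12]='e': occ=2, LF[12]=C('e')+2=8+2=10
L[13]='d': occ=2, LF[13]=C('d')+2=5+2=7
L[14]='e': occ=3, LF[14]=C('e')+3=8+3=11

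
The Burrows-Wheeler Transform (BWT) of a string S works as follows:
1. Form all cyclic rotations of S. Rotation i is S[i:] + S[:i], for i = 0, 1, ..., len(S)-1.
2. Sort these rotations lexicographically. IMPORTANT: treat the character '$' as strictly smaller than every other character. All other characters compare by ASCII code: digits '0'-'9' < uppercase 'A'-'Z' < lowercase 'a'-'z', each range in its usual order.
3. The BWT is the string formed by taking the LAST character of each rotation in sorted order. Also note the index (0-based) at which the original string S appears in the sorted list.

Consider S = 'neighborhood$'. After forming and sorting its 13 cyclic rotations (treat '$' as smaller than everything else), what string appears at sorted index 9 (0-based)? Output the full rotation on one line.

All 13 rotations (rotation i = S[i:]+S[:i]):
  rot[0] = neighborhood$
  rot[1] = eighborhood$n
  rot[2] = ighborhood$ne
  rot[3] = ghborhood$nei
  rot[4] = hborhood$neig
  rot[5] = borhood$neigh
  rot[6] = orhood$neighb
  rot[7] = rhood$neighbo
  rot[8] = hood$neighbor
  rot[9] = ood$neighborh
  rot[10] = od$neighborho
  rot[11] = d$neighborhoo
  rot[12] = $neighborhood
Sorted (with $ < everything):
  sorted[0] = $neighborhood
  sorted[1] = borhood$neigh
  sorted[2] = d$neighborhoo
  sorted[3] = eighborhood$n
  sorted[4] = ghborhood$nei
  sorted[5] = hborhood$neig
  sorted[6] = hood$neighbor
  sorted[7] = ighborhood$ne
  sorted[8] = neighborhood$
  sorted[9] = od$neighborho
  sorted[10] = ood$neighborh
  sorted[11] = orhood$neighb
  sorted[12] = rhood$neighbo
sorted[9] = od$neighborho

Answer: od$neighborho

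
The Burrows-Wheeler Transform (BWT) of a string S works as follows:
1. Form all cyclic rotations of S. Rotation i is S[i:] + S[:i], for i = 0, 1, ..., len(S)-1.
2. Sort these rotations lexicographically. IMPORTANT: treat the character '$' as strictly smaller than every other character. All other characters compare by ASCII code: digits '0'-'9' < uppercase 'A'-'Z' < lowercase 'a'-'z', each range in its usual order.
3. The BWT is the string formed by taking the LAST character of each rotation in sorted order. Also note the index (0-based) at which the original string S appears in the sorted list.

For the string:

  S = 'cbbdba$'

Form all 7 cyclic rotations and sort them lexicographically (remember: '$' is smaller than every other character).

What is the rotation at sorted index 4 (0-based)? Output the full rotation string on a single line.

All 7 rotations (rotation i = S[i:]+S[:i]):
  rot[0] = cbbdba$
  rot[1] = bbdba$c
  rot[2] = bdba$cb
  rot[3] = dba$cbb
  rot[4] = ba$cbbd
  rot[5] = a$cbbdb
  rot[6] = $cbbdba
Sorted (with $ < everything):
  sorted[0] = $cbbdba
  sorted[1] = a$cbbdb
  sorted[2] = ba$cbbd
  sorted[3] = bbdba$c
  sorted[4] = bdba$cb
  sorted[5] = cbbdba$
  sorted[6] = dba$cbb
sorted[4] = bdba$cb

Answer: bdba$cb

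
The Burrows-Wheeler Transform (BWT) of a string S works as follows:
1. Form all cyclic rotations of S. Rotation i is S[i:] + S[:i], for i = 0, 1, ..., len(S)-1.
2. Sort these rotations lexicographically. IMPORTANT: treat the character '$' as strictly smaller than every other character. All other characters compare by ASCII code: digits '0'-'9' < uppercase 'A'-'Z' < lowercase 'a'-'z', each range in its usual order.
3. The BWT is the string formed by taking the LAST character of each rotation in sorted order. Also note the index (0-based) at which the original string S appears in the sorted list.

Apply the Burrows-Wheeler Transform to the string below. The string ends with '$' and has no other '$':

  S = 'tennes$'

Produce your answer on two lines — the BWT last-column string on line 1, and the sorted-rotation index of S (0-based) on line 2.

Answer: stnnee$
6

Derivation:
All 7 rotations (rotation i = S[i:]+S[:i]):
  rot[0] = tennes$
  rot[1] = ennes$t
  rot[2] = nnes$te
  rot[3] = nes$ten
  rot[4] = es$tenn
  rot[5] = s$tenne
  rot[6] = $tennes
Sorted (with $ < everything):
  sorted[0] = $tennes  (last char: 's')
  sorted[1] = ennes$t  (last char: 't')
  sorted[2] = es$tenn  (last char: 'n')
  sorted[3] = nes$ten  (last char: 'n')
  sorted[4] = nnes$te  (last char: 'e')
  sorted[5] = s$tenne  (last char: 'e')
  sorted[6] = tennes$  (last char: '$')
Last column: stnnee$
Original string S is at sorted index 6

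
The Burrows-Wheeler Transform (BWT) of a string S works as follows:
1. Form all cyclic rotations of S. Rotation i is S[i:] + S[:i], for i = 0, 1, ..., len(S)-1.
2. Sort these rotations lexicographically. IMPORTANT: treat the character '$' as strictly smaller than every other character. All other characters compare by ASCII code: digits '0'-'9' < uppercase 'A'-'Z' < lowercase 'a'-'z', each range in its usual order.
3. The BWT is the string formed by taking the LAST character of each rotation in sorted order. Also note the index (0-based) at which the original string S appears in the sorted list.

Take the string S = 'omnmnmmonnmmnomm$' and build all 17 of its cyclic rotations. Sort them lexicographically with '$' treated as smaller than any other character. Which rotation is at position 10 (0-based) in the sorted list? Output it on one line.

Answer: nmmonnmmnomm$omnm

Derivation:
All 17 rotations (rotation i = S[i:]+S[:i]):
  rot[0] = omnmnmmonnmmnomm$
  rot[1] = mnmnmmonnmmnomm$o
  rot[2] = nmnmmonnmmnomm$om
  rot[3] = mnmmonnmmnomm$omn
  rot[4] = nmmonnmmnomm$omnm
  rot[5] = mmonnmmnomm$omnmn
  rot[6] = monnmmnomm$omnmnm
  rot[7] = onnmmnomm$omnmnmm
  rot[8] = nnmmnomm$omnmnmmo
  rot[9] = nmmnomm$omnmnmmon
  rot[10] = mmnomm$omnmnmmonn
  rot[11] = mnomm$omnmnmmonnm
  rot[12] = nomm$omnmnmmonnmm
  rot[13] = omm$omnmnmmonnmmn
  rot[14] = mm$omnmnmmonnmmno
  rot[15] = m$omnmnmmonnmmnom
  rot[16] = $omnmnmmonnmmnomm
Sorted (with $ < everything):
  sorted[0] = $omnmnmmonnmmnomm
  sorted[1] = m$omnmnmmonnmmnom
  sorted[2] = mm$omnmnmmonnmmno
  sorted[3] = mmnomm$omnmnmmonn
  sorted[4] = mmonnmmnomm$omnmn
  sorted[5] = mnmmonnmmnomm$omn
  sorted[6] = mnmnmmonnmmnomm$o
  sorted[7] = mnomm$omnmnmmonnm
  sorted[8] = monnmmnomm$omnmnm
  sorted[9] = nmmnomm$omnmnmmon
  sorted[10] = nmmonnmmnomm$omnm
  sorted[11] = nmnmmonnmmnomm$om
  sorted[12] = nnmmnomm$omnmnmmo
  sorted[13] = nomm$omnmnmmonnmm
  sorted[14] = omm$omnmnmmonnmmn
  sorted[15] = omnmnmmonnmmnomm$
  sorted[16] = onnmmnomm$omnmnmm
sorted[10] = nmmonnmmnomm$omnm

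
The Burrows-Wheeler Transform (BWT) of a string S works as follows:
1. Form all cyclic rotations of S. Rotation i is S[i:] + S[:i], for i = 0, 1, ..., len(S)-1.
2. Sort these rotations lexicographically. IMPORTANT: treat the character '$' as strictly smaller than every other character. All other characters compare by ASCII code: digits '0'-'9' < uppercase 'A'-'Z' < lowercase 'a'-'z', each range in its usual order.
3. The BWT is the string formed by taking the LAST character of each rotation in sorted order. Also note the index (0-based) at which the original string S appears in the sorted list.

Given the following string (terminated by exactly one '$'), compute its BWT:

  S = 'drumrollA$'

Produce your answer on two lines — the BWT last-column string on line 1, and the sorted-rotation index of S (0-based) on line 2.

All 10 rotations (rotation i = S[i:]+S[:i]):
  rot[0] = drumrollA$
  rot[1] = rumrollA$d
  rot[2] = umrollA$dr
  rot[3] = mrollA$dru
  rot[4] = rollA$drum
  rot[5] = ollA$drumr
  rot[6] = llA$drumro
  rot[7] = lA$drumrol
  rot[8] = A$drumroll
  rot[9] = $drumrollA
Sorted (with $ < everything):
  sorted[0] = $drumrollA  (last char: 'A')
  sorted[1] = A$drumroll  (last char: 'l')
  sorted[2] = drumrollA$  (last char: '$')
  sorted[3] = lA$drumrol  (last char: 'l')
  sorted[4] = llA$drumro  (last char: 'o')
  sorted[5] = mrollA$dru  (last char: 'u')
  sorted[6] = ollA$drumr  (last char: 'r')
  sorted[7] = rollA$drum  (last char: 'm')
  sorted[8] = rumrollA$d  (last char: 'd')
  sorted[9] = umrollA$dr  (last char: 'r')
Last column: Al$lourmdr
Original string S is at sorted index 2

Answer: Al$lourmdr
2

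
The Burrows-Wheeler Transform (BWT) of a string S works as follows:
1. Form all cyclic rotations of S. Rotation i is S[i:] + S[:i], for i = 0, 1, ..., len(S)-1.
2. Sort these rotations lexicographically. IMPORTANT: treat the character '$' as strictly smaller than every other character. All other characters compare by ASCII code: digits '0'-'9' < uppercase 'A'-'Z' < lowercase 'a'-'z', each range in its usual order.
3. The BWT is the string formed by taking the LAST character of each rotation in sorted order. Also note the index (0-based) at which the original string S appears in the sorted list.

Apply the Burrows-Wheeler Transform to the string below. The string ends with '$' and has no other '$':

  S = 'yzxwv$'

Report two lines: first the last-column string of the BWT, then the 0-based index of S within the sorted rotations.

All 6 rotations (rotation i = S[i:]+S[:i]):
  rot[0] = yzxwv$
  rot[1] = zxwv$y
  rot[2] = xwv$yz
  rot[3] = wv$yzx
  rot[4] = v$yzxw
  rot[5] = $yzxwv
Sorted (with $ < everything):
  sorted[0] = $yzxwv  (last char: 'v')
  sorted[1] = v$yzxw  (last char: 'w')
  sorted[2] = wv$yzx  (last char: 'x')
  sorted[3] = xwv$yz  (last char: 'z')
  sorted[4] = yzxwv$  (last char: '$')
  sorted[5] = zxwv$y  (last char: 'y')
Last column: vwxz$y
Original string S is at sorted index 4

Answer: vwxz$y
4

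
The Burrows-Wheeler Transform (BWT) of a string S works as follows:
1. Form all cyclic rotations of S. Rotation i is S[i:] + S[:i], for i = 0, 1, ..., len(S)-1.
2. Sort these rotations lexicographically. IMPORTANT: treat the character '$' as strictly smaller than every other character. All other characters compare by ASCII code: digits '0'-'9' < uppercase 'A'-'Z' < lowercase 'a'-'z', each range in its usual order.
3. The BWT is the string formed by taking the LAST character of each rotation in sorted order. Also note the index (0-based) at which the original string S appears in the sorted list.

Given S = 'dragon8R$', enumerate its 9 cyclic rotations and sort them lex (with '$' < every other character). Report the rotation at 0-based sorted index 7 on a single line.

Answer: on8R$drag

Derivation:
All 9 rotations (rotation i = S[i:]+S[:i]):
  rot[0] = dragon8R$
  rot[1] = ragon8R$d
  rot[2] = agon8R$dr
  rot[3] = gon8R$dra
  rot[4] = on8R$drag
  rot[5] = n8R$drago
  rot[6] = 8R$dragon
  rot[7] = R$dragon8
  rot[8] = $dragon8R
Sorted (with $ < everything):
  sorted[0] = $dragon8R
  sorted[1] = 8R$dragon
  sorted[2] = R$dragon8
  sorted[3] = agon8R$dr
  sorted[4] = dragon8R$
  sorted[5] = gon8R$dra
  sorted[6] = n8R$drago
  sorted[7] = on8R$drag
  sorted[8] = ragon8R$d
sorted[7] = on8R$drag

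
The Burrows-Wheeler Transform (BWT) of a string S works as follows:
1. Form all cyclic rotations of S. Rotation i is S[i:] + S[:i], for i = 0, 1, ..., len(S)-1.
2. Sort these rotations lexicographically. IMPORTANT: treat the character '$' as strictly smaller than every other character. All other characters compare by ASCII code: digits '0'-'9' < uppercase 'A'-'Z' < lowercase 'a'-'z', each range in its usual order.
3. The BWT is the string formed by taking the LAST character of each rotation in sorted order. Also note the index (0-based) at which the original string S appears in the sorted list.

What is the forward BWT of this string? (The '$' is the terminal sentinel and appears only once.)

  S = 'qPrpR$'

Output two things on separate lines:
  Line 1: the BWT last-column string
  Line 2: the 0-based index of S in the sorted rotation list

Answer: Rqpr$P
4

Derivation:
All 6 rotations (rotation i = S[i:]+S[:i]):
  rot[0] = qPrpR$
  rot[1] = PrpR$q
  rot[2] = rpR$qP
  rot[3] = pR$qPr
  rot[4] = R$qPrp
  rot[5] = $qPrpR
Sorted (with $ < everything):
  sorted[0] = $qPrpR  (last char: 'R')
  sorted[1] = PrpR$q  (last char: 'q')
  sorted[2] = R$qPrp  (last char: 'p')
  sorted[3] = pR$qPr  (last char: 'r')
  sorted[4] = qPrpR$  (last char: '$')
  sorted[5] = rpR$qP  (last char: 'P')
Last column: Rqpr$P
Original string S is at sorted index 4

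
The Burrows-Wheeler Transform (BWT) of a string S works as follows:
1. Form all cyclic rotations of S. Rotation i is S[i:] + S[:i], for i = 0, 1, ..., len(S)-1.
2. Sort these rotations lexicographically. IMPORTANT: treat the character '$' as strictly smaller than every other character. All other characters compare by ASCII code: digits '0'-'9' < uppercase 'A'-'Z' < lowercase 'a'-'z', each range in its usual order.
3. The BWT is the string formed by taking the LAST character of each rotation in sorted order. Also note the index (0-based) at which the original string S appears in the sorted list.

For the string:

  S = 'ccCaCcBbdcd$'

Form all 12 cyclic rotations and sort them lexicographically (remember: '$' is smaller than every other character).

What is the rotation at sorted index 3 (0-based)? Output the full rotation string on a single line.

Answer: CcBbdcd$ccCa

Derivation:
All 12 rotations (rotation i = S[i:]+S[:i]):
  rot[0] = ccCaCcBbdcd$
  rot[1] = cCaCcBbdcd$c
  rot[2] = CaCcBbdcd$cc
  rot[3] = aCcBbdcd$ccC
  rot[4] = CcBbdcd$ccCa
  rot[5] = cBbdcd$ccCaC
  rot[6] = Bbdcd$ccCaCc
  rot[7] = bdcd$ccCaCcB
  rot[8] = dcd$ccCaCcBb
  rot[9] = cd$ccCaCcBbd
  rot[10] = d$ccCaCcBbdc
  rot[11] = $ccCaCcBbdcd
Sorted (with $ < everything):
  sorted[0] = $ccCaCcBbdcd
  sorted[1] = Bbdcd$ccCaCc
  sorted[2] = CaCcBbdcd$cc
  sorted[3] = CcBbdcd$ccCa
  sorted[4] = aCcBbdcd$ccC
  sorted[5] = bdcd$ccCaCcB
  sorted[6] = cBbdcd$ccCaC
  sorted[7] = cCaCcBbdcd$c
  sorted[8] = ccCaCcBbdcd$
  sorted[9] = cd$ccCaCcBbd
  sorted[10] = d$ccCaCcBbdc
  sorted[11] = dcd$ccCaCcBb
sorted[3] = CcBbdcd$ccCa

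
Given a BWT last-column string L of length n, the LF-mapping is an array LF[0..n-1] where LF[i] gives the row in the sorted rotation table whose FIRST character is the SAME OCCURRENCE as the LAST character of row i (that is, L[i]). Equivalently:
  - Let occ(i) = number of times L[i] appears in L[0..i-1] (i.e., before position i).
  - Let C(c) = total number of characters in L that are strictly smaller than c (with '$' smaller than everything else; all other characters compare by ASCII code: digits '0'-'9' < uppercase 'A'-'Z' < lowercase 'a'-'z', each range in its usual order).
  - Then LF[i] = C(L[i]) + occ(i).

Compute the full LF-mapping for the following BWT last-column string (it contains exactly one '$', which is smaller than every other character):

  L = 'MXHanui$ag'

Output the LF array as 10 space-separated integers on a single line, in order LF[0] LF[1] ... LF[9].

Char counts: '$':1, 'H':1, 'M':1, 'X':1, 'a':2, 'g':1, 'i':1, 'n':1, 'u':1
C (first-col start): C('$')=0, C('H')=1, C('M')=2, C('X')=3, C('a')=4, C('g')=6, C('i')=7, C('n')=8, C('u')=9
L[0]='M': occ=0, LF[0]=C('M')+0=2+0=2
L[1]='X': occ=0, LF[1]=C('X')+0=3+0=3
L[2]='H': occ=0, LF[2]=C('H')+0=1+0=1
L[3]='a': occ=0, LF[3]=C('a')+0=4+0=4
L[4]='n': occ=0, LF[4]=C('n')+0=8+0=8
L[5]='u': occ=0, LF[5]=C('u')+0=9+0=9
L[6]='i': occ=0, LF[6]=C('i')+0=7+0=7
L[7]='$': occ=0, LF[7]=C('$')+0=0+0=0
L[8]='a': occ=1, LF[8]=C('a')+1=4+1=5
L[9]='g': occ=0, LF[9]=C('g')+0=6+0=6

Answer: 2 3 1 4 8 9 7 0 5 6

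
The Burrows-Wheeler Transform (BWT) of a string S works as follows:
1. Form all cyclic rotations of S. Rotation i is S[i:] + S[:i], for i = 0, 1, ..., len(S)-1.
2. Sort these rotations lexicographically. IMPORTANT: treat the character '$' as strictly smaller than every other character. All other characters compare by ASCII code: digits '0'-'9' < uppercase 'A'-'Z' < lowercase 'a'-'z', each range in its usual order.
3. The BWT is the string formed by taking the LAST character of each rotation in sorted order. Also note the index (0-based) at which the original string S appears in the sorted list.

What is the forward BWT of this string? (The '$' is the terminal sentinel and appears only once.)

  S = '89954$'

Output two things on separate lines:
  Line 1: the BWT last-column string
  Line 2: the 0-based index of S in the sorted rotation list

All 6 rotations (rotation i = S[i:]+S[:i]):
  rot[0] = 89954$
  rot[1] = 9954$8
  rot[2] = 954$89
  rot[3] = 54$899
  rot[4] = 4$8995
  rot[5] = $89954
Sorted (with $ < everything):
  sorted[0] = $89954  (last char: '4')
  sorted[1] = 4$8995  (last char: '5')
  sorted[2] = 54$899  (last char: '9')
  sorted[3] = 89954$  (last char: '$')
  sorted[4] = 954$89  (last char: '9')
  sorted[5] = 9954$8  (last char: '8')
Last column: 459$98
Original string S is at sorted index 3

Answer: 459$98
3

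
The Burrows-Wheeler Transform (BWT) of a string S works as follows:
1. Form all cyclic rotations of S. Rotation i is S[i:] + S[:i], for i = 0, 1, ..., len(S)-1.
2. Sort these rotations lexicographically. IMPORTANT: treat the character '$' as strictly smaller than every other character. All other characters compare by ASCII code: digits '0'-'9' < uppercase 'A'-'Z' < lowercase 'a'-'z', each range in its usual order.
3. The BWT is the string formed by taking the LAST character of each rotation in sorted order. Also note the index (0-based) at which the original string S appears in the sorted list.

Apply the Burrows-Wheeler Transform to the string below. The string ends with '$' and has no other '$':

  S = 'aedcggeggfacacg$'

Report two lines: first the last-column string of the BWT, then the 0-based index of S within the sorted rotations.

Answer: gfc$aadeaggcggce
3

Derivation:
All 16 rotations (rotation i = S[i:]+S[:i]):
  rot[0] = aedcggeggfacacg$
  rot[1] = edcggeggfacacg$a
  rot[2] = dcggeggfacacg$ae
  rot[3] = cggeggfacacg$aed
  rot[4] = ggeggfacacg$aedc
  rot[5] = geggfacacg$aedcg
  rot[6] = eggfacacg$aedcgg
  rot[7] = ggfacacg$aedcgge
  rot[8] = gfacacg$aedcggeg
  rot[9] = facacg$aedcggegg
  rot[10] = acacg$aedcggeggf
  rot[11] = cacg$aedcggeggfa
  rot[12] = acg$aedcggeggfac
  rot[13] = cg$aedcggeggfaca
  rot[14] = g$aedcggeggfacac
  rot[15] = $aedcggeggfacacg
Sorted (with $ < everything):
  sorted[0] = $aedcggeggfacacg  (last char: 'g')
  sorted[1] = acacg$aedcggeggf  (last char: 'f')
  sorted[2] = acg$aedcggeggfac  (last char: 'c')
  sorted[3] = aedcggeggfacacg$  (last char: '$')
  sorted[4] = cacg$aedcggeggfa  (last char: 'a')
  sorted[5] = cg$aedcggeggfaca  (last char: 'a')
  sorted[6] = cggeggfacacg$aed  (last char: 'd')
  sorted[7] = dcggeggfacacg$ae  (last char: 'e')
  sorted[8] = edcggeggfacacg$a  (last char: 'a')
  sorted[9] = eggfacacg$aedcgg  (last char: 'g')
  sorted[10] = facacg$aedcggegg  (last char: 'g')
  sorted[11] = g$aedcggeggfacac  (last char: 'c')
  sorted[12] = geggfacacg$aedcg  (last char: 'g')
  sorted[13] = gfacacg$aedcggeg  (last char: 'g')
  sorted[14] = ggeggfacacg$aedc  (last char: 'c')
  sorted[15] = ggfacacg$aedcgge  (last char: 'e')
Last column: gfc$aadeaggcggce
Original string S is at sorted index 3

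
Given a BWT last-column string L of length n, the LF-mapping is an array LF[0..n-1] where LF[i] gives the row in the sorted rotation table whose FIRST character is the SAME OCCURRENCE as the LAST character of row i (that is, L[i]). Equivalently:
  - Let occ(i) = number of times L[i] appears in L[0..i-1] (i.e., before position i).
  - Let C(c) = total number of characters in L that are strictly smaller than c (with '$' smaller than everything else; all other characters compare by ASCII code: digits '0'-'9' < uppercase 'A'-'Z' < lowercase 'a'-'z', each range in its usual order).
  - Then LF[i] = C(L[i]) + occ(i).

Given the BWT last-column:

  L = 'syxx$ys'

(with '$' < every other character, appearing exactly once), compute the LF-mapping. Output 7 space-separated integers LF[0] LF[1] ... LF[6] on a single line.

Answer: 1 5 3 4 0 6 2

Derivation:
Char counts: '$':1, 's':2, 'x':2, 'y':2
C (first-col start): C('$')=0, C('s')=1, C('x')=3, C('y')=5
L[0]='s': occ=0, LF[0]=C('s')+0=1+0=1
L[1]='y': occ=0, LF[1]=C('y')+0=5+0=5
L[2]='x': occ=0, LF[2]=C('x')+0=3+0=3
L[3]='x': occ=1, LF[3]=C('x')+1=3+1=4
L[4]='$': occ=0, LF[4]=C('$')+0=0+0=0
L[5]='y': occ=1, LF[5]=C('y')+1=5+1=6
L[6]='s': occ=1, LF[6]=C('s')+1=1+1=2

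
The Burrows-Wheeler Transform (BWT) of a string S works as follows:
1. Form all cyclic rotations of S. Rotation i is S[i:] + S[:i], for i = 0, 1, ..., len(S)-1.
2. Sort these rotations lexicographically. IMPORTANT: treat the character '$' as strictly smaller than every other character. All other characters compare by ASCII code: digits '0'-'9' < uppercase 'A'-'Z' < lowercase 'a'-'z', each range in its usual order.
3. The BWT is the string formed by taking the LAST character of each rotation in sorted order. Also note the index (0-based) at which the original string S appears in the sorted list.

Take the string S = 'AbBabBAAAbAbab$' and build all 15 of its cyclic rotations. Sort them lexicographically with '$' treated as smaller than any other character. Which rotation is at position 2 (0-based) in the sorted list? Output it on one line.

All 15 rotations (rotation i = S[i:]+S[:i]):
  rot[0] = AbBabBAAAbAbab$
  rot[1] = bBabBAAAbAbab$A
  rot[2] = BabBAAAbAbab$Ab
  rot[3] = abBAAAbAbab$AbB
  rot[4] = bBAAAbAbab$AbBa
  rot[5] = BAAAbAbab$AbBab
  rot[6] = AAAbAbab$AbBabB
  rot[7] = AAbAbab$AbBabBA
  rot[8] = AbAbab$AbBabBAA
  rot[9] = bAbab$AbBabBAAA
  rot[10] = Abab$AbBabBAAAb
  rot[11] = bab$AbBabBAAAbA
  rot[12] = ab$AbBabBAAAbAb
  rot[13] = b$AbBabBAAAbAba
  rot[14] = $AbBabBAAAbAbab
Sorted (with $ < everything):
  sorted[0] = $AbBabBAAAbAbab
  sorted[1] = AAAbAbab$AbBabB
  sorted[2] = AAbAbab$AbBabBA
  sorted[3] = AbAbab$AbBabBAA
  sorted[4] = AbBabBAAAbAbab$
  sorted[5] = Abab$AbBabBAAAb
  sorted[6] = BAAAbAbab$AbBab
  sorted[7] = BabBAAAbAbab$Ab
  sorted[8] = ab$AbBabBAAAbAb
  sorted[9] = abBAAAbAbab$AbB
  sorted[10] = b$AbBabBAAAbAba
  sorted[11] = bAbab$AbBabBAAA
  sorted[12] = bBAAAbAbab$AbBa
  sorted[13] = bBabBAAAbAbab$A
  sorted[14] = bab$AbBabBAAAbA
sorted[2] = AAbAbab$AbBabBA

Answer: AAbAbab$AbBabBA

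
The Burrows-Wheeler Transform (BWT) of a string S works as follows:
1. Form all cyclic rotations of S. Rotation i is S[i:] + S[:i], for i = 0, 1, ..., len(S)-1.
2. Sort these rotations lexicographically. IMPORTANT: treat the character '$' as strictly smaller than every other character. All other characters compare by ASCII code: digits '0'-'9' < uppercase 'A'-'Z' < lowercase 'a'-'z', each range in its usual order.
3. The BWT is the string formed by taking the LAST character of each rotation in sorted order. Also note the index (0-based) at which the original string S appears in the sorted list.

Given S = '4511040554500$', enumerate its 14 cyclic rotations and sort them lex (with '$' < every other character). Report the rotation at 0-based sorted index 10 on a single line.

All 14 rotations (rotation i = S[i:]+S[:i]):
  rot[0] = 4511040554500$
  rot[1] = 511040554500$4
  rot[2] = 11040554500$45
  rot[3] = 1040554500$451
  rot[4] = 040554500$4511
  rot[5] = 40554500$45110
  rot[6] = 0554500$451104
  rot[7] = 554500$4511040
  rot[8] = 54500$45110405
  rot[9] = 4500$451104055
  rot[10] = 500$4511040554
  rot[11] = 00$45110405545
  rot[12] = 0$451104055450
  rot[13] = $4511040554500
Sorted (with $ < everything):
  sorted[0] = $4511040554500
  sorted[1] = 0$451104055450
  sorted[2] = 00$45110405545
  sorted[3] = 040554500$4511
  sorted[4] = 0554500$451104
  sorted[5] = 1040554500$451
  sorted[6] = 11040554500$45
  sorted[7] = 40554500$45110
  sorted[8] = 4500$451104055
  sorted[9] = 4511040554500$
  sorted[10] = 500$4511040554
  sorted[11] = 511040554500$4
  sorted[12] = 54500$45110405
  sorted[13] = 554500$4511040
sorted[10] = 500$4511040554

Answer: 500$4511040554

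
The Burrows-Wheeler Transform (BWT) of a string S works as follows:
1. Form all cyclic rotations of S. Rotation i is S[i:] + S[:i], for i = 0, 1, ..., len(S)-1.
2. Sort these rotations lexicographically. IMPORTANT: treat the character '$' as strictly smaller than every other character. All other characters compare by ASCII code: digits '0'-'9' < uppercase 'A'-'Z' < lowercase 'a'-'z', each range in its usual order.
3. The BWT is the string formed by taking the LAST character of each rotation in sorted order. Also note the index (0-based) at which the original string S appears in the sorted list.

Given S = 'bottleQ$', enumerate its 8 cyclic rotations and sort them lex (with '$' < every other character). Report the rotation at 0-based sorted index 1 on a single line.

Answer: Q$bottle

Derivation:
All 8 rotations (rotation i = S[i:]+S[:i]):
  rot[0] = bottleQ$
  rot[1] = ottleQ$b
  rot[2] = ttleQ$bo
  rot[3] = tleQ$bot
  rot[4] = leQ$bott
  rot[5] = eQ$bottl
  rot[6] = Q$bottle
  rot[7] = $bottleQ
Sorted (with $ < everything):
  sorted[0] = $bottleQ
  sorted[1] = Q$bottle
  sorted[2] = bottleQ$
  sorted[3] = eQ$bottl
  sorted[4] = leQ$bott
  sorted[5] = ottleQ$b
  sorted[6] = tleQ$bot
  sorted[7] = ttleQ$bo
sorted[1] = Q$bottle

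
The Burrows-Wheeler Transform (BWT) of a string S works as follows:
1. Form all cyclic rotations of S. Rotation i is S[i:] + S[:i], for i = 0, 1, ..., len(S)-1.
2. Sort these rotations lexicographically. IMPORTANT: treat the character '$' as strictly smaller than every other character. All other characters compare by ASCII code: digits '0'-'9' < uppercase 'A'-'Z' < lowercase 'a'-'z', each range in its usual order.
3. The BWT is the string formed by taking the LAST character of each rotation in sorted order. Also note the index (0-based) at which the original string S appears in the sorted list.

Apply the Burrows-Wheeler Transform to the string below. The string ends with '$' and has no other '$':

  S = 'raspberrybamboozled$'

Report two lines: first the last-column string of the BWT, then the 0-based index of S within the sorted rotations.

All 20 rotations (rotation i = S[i:]+S[:i]):
  rot[0] = raspberrybamboozled$
  rot[1] = aspberrybamboozled$r
  rot[2] = spberrybamboozled$ra
  rot[3] = pberrybamboozled$ras
  rot[4] = berrybamboozled$rasp
  rot[5] = errybamboozled$raspb
  rot[6] = rrybamboozled$raspbe
  rot[7] = rybamboozled$raspber
  rot[8] = ybamboozled$raspberr
  rot[9] = bamboozled$raspberry
  rot[10] = amboozled$raspberryb
  rot[11] = mboozled$raspberryba
  rot[12] = boozled$raspberrybam
  rot[13] = oozled$raspberrybamb
  rot[14] = ozled$raspberrybambo
  rot[15] = zled$raspberrybamboo
  rot[16] = led$raspberrybambooz
  rot[17] = ed$raspberrybamboozl
  rot[18] = d$raspberrybamboozle
  rot[19] = $raspberrybamboozled
Sorted (with $ < everything):
  sorted[0] = $raspberrybamboozled  (last char: 'd')
  sorted[1] = amboozled$raspberryb  (last char: 'b')
  sorted[2] = aspberrybamboozled$r  (last char: 'r')
  sorted[3] = bamboozled$raspberry  (last char: 'y')
  sorted[4] = berrybamboozled$rasp  (last char: 'p')
  sorted[5] = boozled$raspberrybam  (last char: 'm')
  sorted[6] = d$raspberrybamboozle  (last char: 'e')
  sorted[7] = ed$raspberrybamboozl  (last char: 'l')
  sorted[8] = errybamboozled$raspb  (last char: 'b')
  sorted[9] = led$raspberrybambooz  (last char: 'z')
  sorted[10] = mboozled$raspberryba  (last char: 'a')
  sorted[11] = oozled$raspberrybamb  (last char: 'b')
  sorted[12] = ozled$raspberrybambo  (last char: 'o')
  sorted[13] = pberrybamboozled$ras  (last char: 's')
  sorted[14] = raspberrybamboozled$  (last char: '$')
  sorted[15] = rrybamboozled$raspbe  (last char: 'e')
  sorted[16] = rybamboozled$raspber  (last char: 'r')
  sorted[17] = spberrybamboozled$ra  (last char: 'a')
  sorted[18] = ybamboozled$raspberr  (last char: 'r')
  sorted[19] = zled$raspberrybamboo  (last char: 'o')
Last column: dbrypmelbzabos$eraro
Original string S is at sorted index 14

Answer: dbrypmelbzabos$eraro
14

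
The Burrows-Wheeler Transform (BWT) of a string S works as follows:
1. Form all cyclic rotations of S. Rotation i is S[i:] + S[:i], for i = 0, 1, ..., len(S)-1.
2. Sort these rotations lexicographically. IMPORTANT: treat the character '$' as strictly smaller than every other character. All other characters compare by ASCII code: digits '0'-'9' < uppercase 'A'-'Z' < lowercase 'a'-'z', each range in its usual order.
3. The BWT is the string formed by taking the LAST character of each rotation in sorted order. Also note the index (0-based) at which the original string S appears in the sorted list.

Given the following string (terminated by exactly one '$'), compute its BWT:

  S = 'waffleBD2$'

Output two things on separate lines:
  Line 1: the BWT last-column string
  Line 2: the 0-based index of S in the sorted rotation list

All 10 rotations (rotation i = S[i:]+S[:i]):
  rot[0] = waffleBD2$
  rot[1] = affleBD2$w
  rot[2] = ffleBD2$wa
  rot[3] = fleBD2$waf
  rot[4] = leBD2$waff
  rot[5] = eBD2$waffl
  rot[6] = BD2$waffle
  rot[7] = D2$waffleB
  rot[8] = 2$waffleBD
  rot[9] = $waffleBD2
Sorted (with $ < everything):
  sorted[0] = $waffleBD2  (last char: '2')
  sorted[1] = 2$waffleBD  (last char: 'D')
  sorted[2] = BD2$waffle  (last char: 'e')
  sorted[3] = D2$waffleB  (last char: 'B')
  sorted[4] = affleBD2$w  (last char: 'w')
  sorted[5] = eBD2$waffl  (last char: 'l')
  sorted[6] = ffleBD2$wa  (last char: 'a')
  sorted[7] = fleBD2$waf  (last char: 'f')
  sorted[8] = leBD2$waff  (last char: 'f')
  sorted[9] = waffleBD2$  (last char: '$')
Last column: 2DeBwlaff$
Original string S is at sorted index 9

Answer: 2DeBwlaff$
9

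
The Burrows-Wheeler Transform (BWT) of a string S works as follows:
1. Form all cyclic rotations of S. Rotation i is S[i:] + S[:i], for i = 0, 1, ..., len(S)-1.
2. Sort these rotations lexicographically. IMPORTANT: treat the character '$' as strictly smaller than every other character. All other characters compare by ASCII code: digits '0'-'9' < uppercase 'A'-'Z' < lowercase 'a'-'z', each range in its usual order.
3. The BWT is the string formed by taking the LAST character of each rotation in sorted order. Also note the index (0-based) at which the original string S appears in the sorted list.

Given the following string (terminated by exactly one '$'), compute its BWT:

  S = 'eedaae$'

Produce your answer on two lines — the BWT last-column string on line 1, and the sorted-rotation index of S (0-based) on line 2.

Answer: edaeae$
6

Derivation:
All 7 rotations (rotation i = S[i:]+S[:i]):
  rot[0] = eedaae$
  rot[1] = edaae$e
  rot[2] = daae$ee
  rot[3] = aae$eed
  rot[4] = ae$eeda
  rot[5] = e$eedaa
  rot[6] = $eedaae
Sorted (with $ < everything):
  sorted[0] = $eedaae  (last char: 'e')
  sorted[1] = aae$eed  (last char: 'd')
  sorted[2] = ae$eeda  (last char: 'a')
  sorted[3] = daae$ee  (last char: 'e')
  sorted[4] = e$eedaa  (last char: 'a')
  sorted[5] = edaae$e  (last char: 'e')
  sorted[6] = eedaae$  (last char: '$')
Last column: edaeae$
Original string S is at sorted index 6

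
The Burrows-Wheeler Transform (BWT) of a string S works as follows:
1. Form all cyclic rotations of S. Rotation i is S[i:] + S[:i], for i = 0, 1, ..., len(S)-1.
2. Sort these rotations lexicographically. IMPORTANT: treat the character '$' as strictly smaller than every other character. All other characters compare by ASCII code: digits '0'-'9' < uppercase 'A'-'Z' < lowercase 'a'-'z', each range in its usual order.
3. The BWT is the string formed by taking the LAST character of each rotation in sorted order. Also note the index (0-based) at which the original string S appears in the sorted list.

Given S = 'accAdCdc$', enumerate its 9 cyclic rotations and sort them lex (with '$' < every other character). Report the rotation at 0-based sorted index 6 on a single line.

Answer: ccAdCdc$a

Derivation:
All 9 rotations (rotation i = S[i:]+S[:i]):
  rot[0] = accAdCdc$
  rot[1] = ccAdCdc$a
  rot[2] = cAdCdc$ac
  rot[3] = AdCdc$acc
  rot[4] = dCdc$accA
  rot[5] = Cdc$accAd
  rot[6] = dc$accAdC
  rot[7] = c$accAdCd
  rot[8] = $accAdCdc
Sorted (with $ < everything):
  sorted[0] = $accAdCdc
  sorted[1] = AdCdc$acc
  sorted[2] = Cdc$accAd
  sorted[3] = accAdCdc$
  sorted[4] = c$accAdCd
  sorted[5] = cAdCdc$ac
  sorted[6] = ccAdCdc$a
  sorted[7] = dCdc$accA
  sorted[8] = dc$accAdC
sorted[6] = ccAdCdc$a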